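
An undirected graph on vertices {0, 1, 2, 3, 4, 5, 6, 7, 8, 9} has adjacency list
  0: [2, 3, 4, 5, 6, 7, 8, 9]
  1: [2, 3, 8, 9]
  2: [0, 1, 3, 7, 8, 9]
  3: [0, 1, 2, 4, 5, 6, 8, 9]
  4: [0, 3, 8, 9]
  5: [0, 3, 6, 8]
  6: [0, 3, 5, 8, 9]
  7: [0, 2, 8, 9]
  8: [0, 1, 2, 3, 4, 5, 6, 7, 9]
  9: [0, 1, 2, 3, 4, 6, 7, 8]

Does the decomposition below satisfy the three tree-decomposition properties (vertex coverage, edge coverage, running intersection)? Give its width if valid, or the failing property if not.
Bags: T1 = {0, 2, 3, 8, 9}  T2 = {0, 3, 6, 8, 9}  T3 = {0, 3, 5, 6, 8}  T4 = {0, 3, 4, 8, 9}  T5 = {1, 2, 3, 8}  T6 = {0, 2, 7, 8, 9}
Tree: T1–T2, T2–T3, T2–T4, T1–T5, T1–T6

A tree decomposition must satisfy three properties: every vertex lies in some bag; for every edge, both endpoints lie together in some bag; and for every vertex, the bags containing it form a connected subtree. Here edge (9,1) lies in no bag, so the decomposition is invalid.

No — edge (9,1) lies in no bag.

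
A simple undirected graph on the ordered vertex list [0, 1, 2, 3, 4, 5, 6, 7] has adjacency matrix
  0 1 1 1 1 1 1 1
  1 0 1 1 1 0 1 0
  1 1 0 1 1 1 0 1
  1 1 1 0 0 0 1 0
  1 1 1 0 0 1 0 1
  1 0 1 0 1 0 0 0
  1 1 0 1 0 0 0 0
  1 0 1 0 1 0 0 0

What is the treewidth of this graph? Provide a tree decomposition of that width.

Treewidth 3.
One such decomposition:
Bags: B1 = {0, 2, 4, 5}  B2 = {0, 1, 2, 4}  B3 = {0, 1, 2, 3}  B4 = {0, 2, 4, 7}  B5 = {0, 1, 3, 6}
Tree: B1–B2, B2–B3, B2–B4, B3–B5

The largest bag has 4 vertices, giving width 3; this decomposition certifies tw(G) ≤ 3. Conversely, {0, 1, 2, 3} is a clique of size 4, and the vertices of any clique must share a bag in every tree decomposition; so some bag has ≥ 4 vertices and tw(G) ≥ 3. Therefore the treewidth is 3.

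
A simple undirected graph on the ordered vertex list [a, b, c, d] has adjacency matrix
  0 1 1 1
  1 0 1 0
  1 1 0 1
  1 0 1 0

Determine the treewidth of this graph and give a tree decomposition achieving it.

Treewidth 2.
One such decomposition:
Bags: B1 = {a, b, c}  B2 = {a, c, d}
Tree: B1–B2

Each bag holds 3 vertices, so the decomposition has width 2, which upper-bounds the treewidth. Conversely, {a, c, d} is a clique of size 3, and the vertices of any clique must share a bag in every tree decomposition; so some bag has ≥ 3 vertices and tw(G) ≥ 2. Therefore the treewidth is 2.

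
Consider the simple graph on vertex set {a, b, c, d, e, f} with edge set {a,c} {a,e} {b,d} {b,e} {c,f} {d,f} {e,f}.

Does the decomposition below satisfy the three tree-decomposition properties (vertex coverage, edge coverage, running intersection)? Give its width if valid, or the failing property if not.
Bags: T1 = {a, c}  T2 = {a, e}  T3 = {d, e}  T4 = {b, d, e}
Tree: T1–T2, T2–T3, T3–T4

No — vertex f appears in no bag.

A tree decomposition must satisfy three properties: every vertex lies in some bag; for every edge, both endpoints lie together in some bag; and for every vertex, the bags containing it form a connected subtree. Here vertex f appears in no bag, so the decomposition is invalid.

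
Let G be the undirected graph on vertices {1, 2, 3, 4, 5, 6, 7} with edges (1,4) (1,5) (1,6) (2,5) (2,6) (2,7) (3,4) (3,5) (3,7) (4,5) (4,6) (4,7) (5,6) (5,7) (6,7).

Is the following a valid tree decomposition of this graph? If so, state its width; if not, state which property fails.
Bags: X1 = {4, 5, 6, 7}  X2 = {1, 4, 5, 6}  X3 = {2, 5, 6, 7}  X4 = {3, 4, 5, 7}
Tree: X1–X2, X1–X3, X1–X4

Vertex coverage: the bags together contain {1, 2, 3, 4, 5, 6, 7}, the full vertex set. Edge coverage: each edge of G has both endpoints in at least one bag. Running intersection: for every vertex, the bags containing it form a connected subtree. All three properties hold, so this is a valid tree decomposition of width max|bag| − 1 = 3, and hence tw(G) ≤ 3.

Yes; width 3.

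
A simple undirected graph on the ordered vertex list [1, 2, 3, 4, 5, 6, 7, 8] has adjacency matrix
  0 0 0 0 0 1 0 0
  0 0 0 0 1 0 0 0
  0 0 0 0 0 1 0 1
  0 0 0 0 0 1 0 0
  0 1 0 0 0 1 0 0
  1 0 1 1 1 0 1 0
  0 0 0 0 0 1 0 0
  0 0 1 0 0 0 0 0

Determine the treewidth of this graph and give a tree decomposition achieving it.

Every bag has size at most 2, so the width is 2 − 1 = 1 and tw(G) ≤ 1. Any graph with an edge has treewidth ≥ 1, and G has the edge 6–5. Therefore the treewidth is 1.

Treewidth 1.
One optimal decomposition is:
Bags: B1 = {5, 6}  B2 = {1, 6}  B3 = {3, 6}  B4 = {6, 7}  B5 = {3, 8}  B6 = {4, 6}  B7 = {2, 5}
Tree: B1–B2, B2–B3, B2–B4, B3–B5, B1–B6, B1–B7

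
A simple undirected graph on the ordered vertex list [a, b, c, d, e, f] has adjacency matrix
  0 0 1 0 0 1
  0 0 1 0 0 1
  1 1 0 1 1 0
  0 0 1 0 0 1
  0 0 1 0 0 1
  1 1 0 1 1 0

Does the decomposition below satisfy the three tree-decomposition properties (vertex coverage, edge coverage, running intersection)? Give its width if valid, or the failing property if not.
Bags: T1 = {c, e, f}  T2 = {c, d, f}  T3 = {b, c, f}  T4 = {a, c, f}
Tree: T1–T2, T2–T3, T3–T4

Yes; width 2.

Vertex coverage: the bags together contain {a, b, c, d, e, f}, the full vertex set. Edge coverage: each edge of G has both endpoints in at least one bag. Running intersection: for every vertex, the bags containing it form a connected subtree. All three properties hold, so this is a valid tree decomposition of width max|bag| − 1 = 2, and hence tw(G) ≤ 2.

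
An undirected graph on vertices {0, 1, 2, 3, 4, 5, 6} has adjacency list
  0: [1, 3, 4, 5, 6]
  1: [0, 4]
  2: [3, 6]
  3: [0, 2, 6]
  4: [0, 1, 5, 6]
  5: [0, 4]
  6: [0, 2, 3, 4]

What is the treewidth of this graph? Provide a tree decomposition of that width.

Every bag has size at most 3, so the width is 3 − 1 = 2 and tw(G) ≤ 2. On the other hand G contains the 3-clique {0, 3, 6}. A clique must lie in a single bag of any decomposition, so no decomposition can have width below 2. Therefore the treewidth is 2.

Treewidth 2.
One optimal decomposition is:
Bags: B1 = {0, 3, 6}  B2 = {0, 4, 6}  B3 = {0, 1, 4}  B4 = {2, 3, 6}  B5 = {0, 4, 5}
Tree: B1–B2, B2–B3, B1–B4, B3–B5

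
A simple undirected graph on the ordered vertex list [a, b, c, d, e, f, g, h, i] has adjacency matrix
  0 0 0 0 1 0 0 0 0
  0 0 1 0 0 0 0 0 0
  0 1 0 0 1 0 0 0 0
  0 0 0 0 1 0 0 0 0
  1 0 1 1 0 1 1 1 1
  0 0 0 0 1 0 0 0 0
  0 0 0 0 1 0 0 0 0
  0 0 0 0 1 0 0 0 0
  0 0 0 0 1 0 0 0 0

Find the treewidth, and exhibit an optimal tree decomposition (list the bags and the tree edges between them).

Treewidth 1.
One such decomposition:
Bags: B1 = {e, f}  B2 = {e, i}  B3 = {d, e}  B4 = {e, h}  B5 = {c, e}  B6 = {e, g}  B7 = {b, c}  B8 = {a, e}
Tree: B1–B2, B1–B3, B3–B4, B2–B5, B4–B6, B5–B7, B3–B8

Each bag holds 2 vertices, so the decomposition has width 1, which upper-bounds the treewidth. G has an edge, so its treewidth is at least 1. Therefore the treewidth is 1.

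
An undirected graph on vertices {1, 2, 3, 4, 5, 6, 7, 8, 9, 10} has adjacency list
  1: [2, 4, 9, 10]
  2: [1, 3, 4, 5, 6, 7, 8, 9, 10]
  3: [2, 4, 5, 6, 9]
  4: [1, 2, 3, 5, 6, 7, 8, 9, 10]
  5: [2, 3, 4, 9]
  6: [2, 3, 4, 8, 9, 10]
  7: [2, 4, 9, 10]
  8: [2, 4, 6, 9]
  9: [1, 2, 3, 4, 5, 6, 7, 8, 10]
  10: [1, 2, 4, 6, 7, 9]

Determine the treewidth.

4

A width-4 tree decomposition is:
Bags: B1 = {2, 4, 6, 9, 10}  B2 = {2, 3, 4, 6, 9}  B3 = {2, 4, 7, 9, 10}  B4 = {1, 2, 4, 9, 10}  B5 = {2, 4, 6, 8, 9}  B6 = {2, 3, 4, 5, 9}
Tree: B1–B2, B1–B3, B3–B4, B1–B5, B2–B6
Every bag has size at most 5, so the width is 5 − 1 = 4 and tw(G) ≤ 4. For the lower bound, the 5 vertices {1, 2, 4, 9, 10} are pairwise adjacent, and any tree decomposition puts a clique entirely inside one bag — forcing width ≥ 4. The upper and lower bounds meet at 4, so that is the treewidth.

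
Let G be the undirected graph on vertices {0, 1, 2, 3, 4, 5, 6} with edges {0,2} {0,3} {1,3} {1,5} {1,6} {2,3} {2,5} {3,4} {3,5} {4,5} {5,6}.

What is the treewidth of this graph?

A width-2 tree decomposition is:
Bags: B1 = {2, 3, 5}  B2 = {1, 3, 5}  B3 = {3, 4, 5}  B4 = {1, 5, 6}  B5 = {0, 2, 3}
Tree: B1–B2, B1–B3, B2–B4, B1–B5
Each bag holds 3 vertices, so the decomposition has width 2, which upper-bounds the treewidth. For the lower bound, the 3 vertices {0, 2, 3} are pairwise adjacent, and any tree decomposition puts a clique entirely inside one bag — forcing width ≥ 2. Therefore the treewidth is 2.

2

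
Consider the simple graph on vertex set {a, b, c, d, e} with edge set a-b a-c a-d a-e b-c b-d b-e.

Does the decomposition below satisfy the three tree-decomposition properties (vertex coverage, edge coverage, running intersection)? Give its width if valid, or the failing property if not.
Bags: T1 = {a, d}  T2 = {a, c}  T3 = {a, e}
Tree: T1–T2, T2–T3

A tree decomposition must satisfy three properties: every vertex lies in some bag; for every edge, both endpoints lie together in some bag; and for every vertex, the bags containing it form a connected subtree. Here vertex b appears in no bag, so the decomposition is invalid.

No — vertex b appears in no bag.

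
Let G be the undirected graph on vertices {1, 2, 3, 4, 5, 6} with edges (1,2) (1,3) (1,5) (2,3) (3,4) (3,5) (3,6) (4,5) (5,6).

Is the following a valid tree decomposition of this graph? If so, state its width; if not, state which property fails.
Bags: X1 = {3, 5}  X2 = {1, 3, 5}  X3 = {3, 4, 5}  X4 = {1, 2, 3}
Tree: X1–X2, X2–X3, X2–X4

A tree decomposition must satisfy three properties: every vertex lies in some bag; for every edge, both endpoints lie together in some bag; and for every vertex, the bags containing it form a connected subtree. Here vertex 6 appears in no bag, so the decomposition is invalid.

No — vertex 6 appears in no bag.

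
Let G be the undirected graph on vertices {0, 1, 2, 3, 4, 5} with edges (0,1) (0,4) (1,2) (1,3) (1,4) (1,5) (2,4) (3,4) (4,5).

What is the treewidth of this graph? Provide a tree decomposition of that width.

Each bag holds 3 vertices, so the decomposition has width 2, which upper-bounds the treewidth. Conversely, {0, 1, 4} is a clique of size 3, and the vertices of any clique must share a bag in every tree decomposition; so some bag has ≥ 3 vertices and tw(G) ≥ 2. Combining the bounds, tw(G) = 2.

Treewidth 2.
One such decomposition:
Bags: B1 = {1, 2, 4}  B2 = {0, 1, 4}  B3 = {1, 3, 4}  B4 = {1, 4, 5}
Tree: B1–B2, B2–B3, B1–B4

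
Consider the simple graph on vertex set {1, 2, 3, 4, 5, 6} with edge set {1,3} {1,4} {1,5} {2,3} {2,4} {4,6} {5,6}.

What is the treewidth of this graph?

2

A width-2 tree decomposition is:
Bags: B1 = {2, 3, 4}  B2 = {1, 3, 4}  B3 = {1, 4, 6}  B4 = {1, 5, 6}
Tree: B1–B2, B2–B3, B3–B4
Each bag holds 3 vertices, so the decomposition has width 2, which upper-bounds the treewidth. Since 2–3–1–4–2 is a cycle in G, G is not acyclic. Forests are exactly the graphs of treewidth ≤ 1, so tw(G) ≥ 2. Hence tw(G) = 2 exactly.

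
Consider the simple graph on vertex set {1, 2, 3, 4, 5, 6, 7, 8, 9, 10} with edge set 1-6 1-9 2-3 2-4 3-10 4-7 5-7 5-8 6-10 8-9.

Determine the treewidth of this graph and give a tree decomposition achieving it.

Treewidth 2.
One optimal decomposition is:
Bags: B1 = {2, 3, 4}  B2 = {3, 4, 10}  B3 = {4, 6, 10}  B4 = {1, 4, 6}  B5 = {1, 4, 9}  B6 = {4, 8, 9}  B7 = {4, 5, 8}  B8 = {4, 5, 7}
Tree: B1–B2, B2–B3, B3–B4, B4–B5, B5–B6, B6–B7, B7–B8

Each bag holds 3 vertices, so the decomposition has width 2, which upper-bounds the treewidth. The edges 4–2–3–10–6–1–9–8–5–7–4 form a cycle, so G is not a tree and its treewidth is at least 2. Hence tw(G) = 2 exactly.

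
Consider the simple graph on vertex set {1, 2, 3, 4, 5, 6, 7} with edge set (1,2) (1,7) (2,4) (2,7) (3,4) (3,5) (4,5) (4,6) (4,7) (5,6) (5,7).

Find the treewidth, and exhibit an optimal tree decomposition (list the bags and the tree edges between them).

Every bag has size at most 3, so the width is 3 − 1 = 2 and tw(G) ≤ 2. On the other hand G contains the 3-clique {1, 2, 7}. A clique must lie in a single bag of any decomposition, so no decomposition can have width below 2. The upper and lower bounds meet at 2, so that is the treewidth.

Treewidth 2.
One optimal decomposition is:
Bags: B1 = {2, 4, 7}  B2 = {1, 2, 7}  B3 = {4, 5, 7}  B4 = {3, 4, 5}  B5 = {4, 5, 6}
Tree: B1–B2, B1–B3, B3–B4, B3–B5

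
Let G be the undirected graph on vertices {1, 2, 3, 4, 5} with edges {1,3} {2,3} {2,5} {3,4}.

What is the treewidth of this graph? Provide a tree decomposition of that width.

Each bag holds 2 vertices, so the decomposition has width 1, which upper-bounds the treewidth. Since G has at least one edge (e.g. 5–2), it is not an edgeless graph, so tw(G) ≥ 1. Hence tw(G) = 1 exactly.

Treewidth 1.
One optimal decomposition is:
Bags: B1 = {2, 5}  B2 = {2, 3}  B3 = {3, 4}  B4 = {1, 3}
Tree: B1–B2, B2–B3, B3–B4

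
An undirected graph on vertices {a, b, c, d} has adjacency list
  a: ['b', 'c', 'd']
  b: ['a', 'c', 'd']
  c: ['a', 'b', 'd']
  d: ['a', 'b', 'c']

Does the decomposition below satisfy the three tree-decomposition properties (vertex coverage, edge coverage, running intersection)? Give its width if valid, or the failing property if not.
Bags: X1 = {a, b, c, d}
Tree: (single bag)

Yes; width 3.

Every vertex of G appears in some bag (union = {a, b, c, d}); every edge is covered by a bag; and for each vertex v the set of bags containing v is connected in the bag tree. The decomposition is therefore valid. The largest bag has 4 vertices, so the width is 3.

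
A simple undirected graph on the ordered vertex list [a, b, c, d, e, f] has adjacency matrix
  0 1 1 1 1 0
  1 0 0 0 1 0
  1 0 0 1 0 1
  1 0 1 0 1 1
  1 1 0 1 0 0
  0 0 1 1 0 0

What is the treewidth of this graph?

A width-2 tree decomposition is:
Bags: B1 = {c, d, f}  B2 = {a, c, d}  B3 = {a, d, e}  B4 = {a, b, e}
Tree: B1–B2, B2–B3, B3–B4
Each bag holds 3 vertices, so the decomposition has width 2, which upper-bounds the treewidth. For the lower bound, the 3 vertices {a, d, e} are pairwise adjacent, and any tree decomposition puts a clique entirely inside one bag — forcing width ≥ 2. Therefore the treewidth is 2.

2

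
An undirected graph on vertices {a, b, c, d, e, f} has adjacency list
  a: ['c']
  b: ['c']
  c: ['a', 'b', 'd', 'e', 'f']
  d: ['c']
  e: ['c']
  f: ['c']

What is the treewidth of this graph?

1

A width-1 tree decomposition is:
Bags: B1 = {c, d}  B2 = {c, f}  B3 = {c, e}  B4 = {b, c}  B5 = {a, c}
Tree: B1–B2, B2–B3, B3–B4, B1–B5
Each bag holds 2 vertices, so the decomposition has width 1, which upper-bounds the treewidth. Any graph with an edge has treewidth ≥ 1, and G has the edge d–c. Combining the bounds, tw(G) = 1.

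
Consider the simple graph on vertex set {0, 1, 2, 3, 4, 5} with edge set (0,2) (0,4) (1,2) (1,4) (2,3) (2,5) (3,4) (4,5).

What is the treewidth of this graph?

A width-2 tree decomposition is:
Bags: B1 = {0, 2, 4}  B2 = {2, 3, 4}  B3 = {1, 2, 4}  B4 = {2, 4, 5}
Tree: B1–B2, B2–B3, B3–B4
Each bag holds 3 vertices, so the decomposition has width 2, which upper-bounds the treewidth. Since 2–0–4–3–2 is a cycle in G, G is not acyclic. Forests are exactly the graphs of treewidth ≤ 1, so tw(G) ≥ 2. The upper and lower bounds meet at 2, so that is the treewidth.

2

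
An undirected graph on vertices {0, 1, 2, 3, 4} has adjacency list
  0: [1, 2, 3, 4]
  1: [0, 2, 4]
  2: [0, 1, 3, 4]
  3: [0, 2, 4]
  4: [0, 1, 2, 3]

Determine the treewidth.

3

A width-3 tree decomposition is:
Bags: B1 = {0, 2, 3, 4}  B2 = {0, 1, 2, 4}
Tree: B1–B2
Every bag has size at most 4, so the width is 4 − 1 = 3 and tw(G) ≤ 3. For the lower bound, the 4 vertices {0, 1, 2, 4} are pairwise adjacent, and any tree decomposition puts a clique entirely inside one bag — forcing width ≥ 3. The upper and lower bounds meet at 3, so that is the treewidth.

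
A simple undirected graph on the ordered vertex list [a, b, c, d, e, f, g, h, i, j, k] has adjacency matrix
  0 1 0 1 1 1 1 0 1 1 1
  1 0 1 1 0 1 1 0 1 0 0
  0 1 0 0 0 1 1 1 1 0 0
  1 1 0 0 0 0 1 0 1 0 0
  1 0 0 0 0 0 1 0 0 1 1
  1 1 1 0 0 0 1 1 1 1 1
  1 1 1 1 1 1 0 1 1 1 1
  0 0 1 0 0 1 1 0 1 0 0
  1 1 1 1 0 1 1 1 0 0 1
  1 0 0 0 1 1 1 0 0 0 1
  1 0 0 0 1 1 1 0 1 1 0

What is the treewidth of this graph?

4

A width-4 tree decomposition is:
Bags: B1 = {a, f, g, j, k}  B2 = {a, f, g, i, k}  B3 = {a, e, g, j, k}  B4 = {a, b, f, g, i}  B5 = {b, c, f, g, i}  B6 = {c, f, g, h, i}  B7 = {a, b, d, g, i}
Tree: B1–B2, B1–B3, B2–B4, B4–B5, B5–B6, B4–B7
Each bag holds 5 vertices, so the decomposition has width 4, which upper-bounds the treewidth. Conversely, {a, b, d, g, i} is a clique of size 5, and the vertices of any clique must share a bag in every tree decomposition; so some bag has ≥ 5 vertices and tw(G) ≥ 4. Therefore the treewidth is 4.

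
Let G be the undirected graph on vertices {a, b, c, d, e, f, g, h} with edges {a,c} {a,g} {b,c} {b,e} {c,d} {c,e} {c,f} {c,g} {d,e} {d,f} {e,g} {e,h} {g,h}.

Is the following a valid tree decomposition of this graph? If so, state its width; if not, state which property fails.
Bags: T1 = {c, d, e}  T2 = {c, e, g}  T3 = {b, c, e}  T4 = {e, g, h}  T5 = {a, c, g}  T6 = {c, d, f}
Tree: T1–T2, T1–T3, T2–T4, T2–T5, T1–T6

Yes; width 2.

Checking the three conditions: (i) the bags cover all of {a, b, c, d, e, f, g, h}; (ii) for each edge, some bag contains both endpoints; (iii) the bags containing any fixed vertex form a subtree. All hold, so the decomposition is valid with width 3 − 1 = 2.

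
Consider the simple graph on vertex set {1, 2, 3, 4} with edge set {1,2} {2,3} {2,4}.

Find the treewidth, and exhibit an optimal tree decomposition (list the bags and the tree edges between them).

Every bag has size at most 2, so the width is 2 − 1 = 1 and tw(G) ≤ 1. Since G has at least one edge (e.g. 2–1), it is not an edgeless graph, so tw(G) ≥ 1. The upper and lower bounds meet at 1, so that is the treewidth.

Treewidth 1.
Bags: B1 = {1, 2}  B2 = {2, 4}  B3 = {2, 3}
Tree: B1–B2, B1–B3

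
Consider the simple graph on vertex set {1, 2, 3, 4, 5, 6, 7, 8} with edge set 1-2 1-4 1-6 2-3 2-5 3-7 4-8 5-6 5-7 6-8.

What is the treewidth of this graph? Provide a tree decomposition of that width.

Treewidth 2.
Bags: B1 = {3, 5, 7}  B2 = {2, 3, 5}  B3 = {2, 5, 6}  B4 = {1, 2, 6}  B5 = {1, 6, 8}  B6 = {1, 4, 8}
Tree: B1–B2, B2–B3, B3–B4, B4–B5, B5–B6

Every bag has size at most 3, so the width is 3 − 1 = 2 and tw(G) ≤ 2. For the lower bound, G contains the cycle 7–3–2–5–7, so G is not a forest; only forests have treewidth ≤ 1, hence tw(G) ≥ 2. Therefore the treewidth is 2.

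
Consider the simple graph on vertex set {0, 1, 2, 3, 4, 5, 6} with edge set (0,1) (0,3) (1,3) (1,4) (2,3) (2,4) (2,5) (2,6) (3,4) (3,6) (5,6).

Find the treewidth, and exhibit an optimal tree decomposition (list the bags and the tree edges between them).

Treewidth 2.
One such decomposition:
Bags: B1 = {2, 3, 6}  B2 = {2, 3, 4}  B3 = {1, 3, 4}  B4 = {2, 5, 6}  B5 = {0, 1, 3}
Tree: B1–B2, B2–B3, B1–B4, B3–B5

Each bag holds 3 vertices, so the decomposition has width 2, which upper-bounds the treewidth. For the lower bound, the 3 vertices {0, 1, 3} are pairwise adjacent, and any tree decomposition puts a clique entirely inside one bag — forcing width ≥ 2. Combining the bounds, tw(G) = 2.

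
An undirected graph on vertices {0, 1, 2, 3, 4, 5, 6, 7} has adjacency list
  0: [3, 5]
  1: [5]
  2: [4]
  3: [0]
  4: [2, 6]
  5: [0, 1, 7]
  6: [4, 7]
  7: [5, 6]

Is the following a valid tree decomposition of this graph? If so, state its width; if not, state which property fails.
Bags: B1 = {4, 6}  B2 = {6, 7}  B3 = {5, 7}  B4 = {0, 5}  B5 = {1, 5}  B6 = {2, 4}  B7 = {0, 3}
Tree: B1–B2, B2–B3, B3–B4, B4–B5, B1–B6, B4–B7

Yes; width 1.

Every vertex of G appears in some bag (union = {0, 1, 2, 3, 4, 5, 6, 7}); every edge is covered by a bag; and for each vertex v the set of bags containing v is connected in the bag tree. The decomposition is therefore valid. The largest bag has 2 vertices, so the width is 1.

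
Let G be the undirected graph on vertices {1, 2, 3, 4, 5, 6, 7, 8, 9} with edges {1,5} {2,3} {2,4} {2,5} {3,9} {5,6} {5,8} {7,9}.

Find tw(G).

A width-1 tree decomposition is:
Bags: B1 = {1, 5}  B2 = {5, 6}  B3 = {2, 5}  B4 = {2, 4}  B5 = {2, 3}  B6 = {5, 8}  B7 = {3, 9}  B8 = {7, 9}
Tree: B1–B2, B1–B3, B3–B4, B3–B5, B3–B6, B5–B7, B7–B8
Each bag holds 2 vertices, so the decomposition has width 1, which upper-bounds the treewidth. Since G has at least one edge (e.g. 1–5), it is not an edgeless graph, so tw(G) ≥ 1. Combining the bounds, tw(G) = 1.

1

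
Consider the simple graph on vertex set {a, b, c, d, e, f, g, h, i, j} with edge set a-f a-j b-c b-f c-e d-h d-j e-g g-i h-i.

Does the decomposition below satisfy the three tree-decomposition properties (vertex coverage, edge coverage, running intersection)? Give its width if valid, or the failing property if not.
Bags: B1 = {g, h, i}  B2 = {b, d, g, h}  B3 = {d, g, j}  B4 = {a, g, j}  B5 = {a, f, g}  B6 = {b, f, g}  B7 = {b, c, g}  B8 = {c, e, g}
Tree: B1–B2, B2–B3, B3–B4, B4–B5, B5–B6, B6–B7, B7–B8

A tree decomposition must satisfy three properties: every vertex lies in some bag; for every edge, both endpoints lie together in some bag; and for every vertex, the bags containing it form a connected subtree. Here bags containing vertex b are not connected in the tree, so the decomposition is invalid.

No — bags containing vertex b are not connected in the tree.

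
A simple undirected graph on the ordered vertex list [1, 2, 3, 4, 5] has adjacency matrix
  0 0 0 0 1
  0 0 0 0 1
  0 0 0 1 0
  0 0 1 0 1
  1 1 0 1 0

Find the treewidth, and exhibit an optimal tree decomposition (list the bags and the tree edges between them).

Each bag holds 2 vertices, so the decomposition has width 1, which upper-bounds the treewidth. G has an edge, so its treewidth is at least 1. Hence tw(G) = 1 exactly.

Treewidth 1.
One optimal decomposition is:
Bags: B1 = {3, 4}  B2 = {4, 5}  B3 = {2, 5}  B4 = {1, 5}
Tree: B1–B2, B2–B3, B2–B4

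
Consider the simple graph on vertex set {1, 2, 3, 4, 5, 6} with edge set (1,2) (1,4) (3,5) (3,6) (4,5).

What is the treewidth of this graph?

A width-1 tree decomposition is:
Bags: B1 = {3, 6}  B2 = {3, 5}  B3 = {4, 5}  B4 = {1, 4}  B5 = {1, 2}
Tree: B1–B2, B2–B3, B3–B4, B4–B5
Every bag has size at most 2, so the width is 2 − 1 = 1 and tw(G) ≤ 1. G has an edge, so its treewidth is at least 1. The upper and lower bounds meet at 1, so that is the treewidth.

1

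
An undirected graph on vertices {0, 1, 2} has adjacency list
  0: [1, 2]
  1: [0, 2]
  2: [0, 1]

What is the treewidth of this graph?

A width-2 tree decomposition is:
Bags: B1 = {0, 1, 2}
Tree: (single bag)
With just one bag of size 3, the width is 3 − 1 = 2, so tw(G) ≤ 2. For the lower bound, the 3 vertices {0, 1, 2} are pairwise adjacent, and any tree decomposition puts a clique entirely inside one bag — forcing width ≥ 2. Hence tw(G) = 2 exactly.

2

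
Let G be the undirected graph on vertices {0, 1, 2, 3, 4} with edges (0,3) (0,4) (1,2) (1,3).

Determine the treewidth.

1

A width-1 tree decomposition is:
Bags: B1 = {0, 4}  B2 = {0, 3}  B3 = {1, 3}  B4 = {1, 2}
Tree: B1–B2, B2–B3, B3–B4
Each bag holds 2 vertices, so the decomposition has width 1, which upper-bounds the treewidth. Since G has at least one edge (e.g. 4–0), it is not an edgeless graph, so tw(G) ≥ 1. Hence tw(G) = 1 exactly.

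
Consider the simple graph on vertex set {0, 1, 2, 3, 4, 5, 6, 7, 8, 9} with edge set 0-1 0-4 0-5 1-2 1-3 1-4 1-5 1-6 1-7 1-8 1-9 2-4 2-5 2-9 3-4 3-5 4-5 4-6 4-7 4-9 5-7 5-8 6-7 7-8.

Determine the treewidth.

3

A width-3 tree decomposition is:
Bags: B1 = {1, 2, 4, 5}  B2 = {1, 4, 5, 7}  B3 = {0, 1, 4, 5}  B4 = {1, 5, 7, 8}  B5 = {1, 2, 4, 9}  B6 = {1, 4, 6, 7}  B7 = {1, 3, 4, 5}
Tree: B1–B2, B1–B3, B2–B4, B1–B5, B2–B6, B2–B7
Each bag holds 4 vertices, so the decomposition has width 3, which upper-bounds the treewidth. Conversely, {1, 5, 7, 8} is a clique of size 4, and the vertices of any clique must share a bag in every tree decomposition; so some bag has ≥ 4 vertices and tw(G) ≥ 3. Therefore the treewidth is 3.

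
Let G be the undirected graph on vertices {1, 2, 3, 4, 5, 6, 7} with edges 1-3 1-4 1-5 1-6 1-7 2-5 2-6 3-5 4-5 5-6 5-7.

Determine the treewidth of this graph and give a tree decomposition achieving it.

Treewidth 2.
Bags: B1 = {1, 5, 6}  B2 = {1, 4, 5}  B3 = {1, 5, 7}  B4 = {1, 3, 5}  B5 = {2, 5, 6}
Tree: B1–B2, B1–B3, B3–B4, B1–B5

The largest bag has 3 vertices, giving width 2; this decomposition certifies tw(G) ≤ 2. Conversely, {1, 3, 5} is a clique of size 3, and the vertices of any clique must share a bag in every tree decomposition; so some bag has ≥ 3 vertices and tw(G) ≥ 2. Hence tw(G) = 2 exactly.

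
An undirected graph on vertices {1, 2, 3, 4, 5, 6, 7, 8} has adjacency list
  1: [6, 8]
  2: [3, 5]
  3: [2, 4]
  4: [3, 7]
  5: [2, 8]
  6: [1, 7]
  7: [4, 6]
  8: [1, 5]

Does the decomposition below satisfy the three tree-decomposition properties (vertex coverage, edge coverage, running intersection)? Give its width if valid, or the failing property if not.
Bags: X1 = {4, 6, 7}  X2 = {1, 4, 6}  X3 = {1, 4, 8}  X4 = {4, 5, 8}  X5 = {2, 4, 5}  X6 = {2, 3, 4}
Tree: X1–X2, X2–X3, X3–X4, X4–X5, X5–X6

Vertex coverage: the bags together contain {1, 2, 3, 4, 5, 6, 7, 8}, the full vertex set. Edge coverage: each edge of G has both endpoints in at least one bag. Running intersection: for every vertex, the bags containing it form a connected subtree. All three properties hold, so this is a valid tree decomposition of width max|bag| − 1 = 2, and hence tw(G) ≤ 2.

Yes; width 2.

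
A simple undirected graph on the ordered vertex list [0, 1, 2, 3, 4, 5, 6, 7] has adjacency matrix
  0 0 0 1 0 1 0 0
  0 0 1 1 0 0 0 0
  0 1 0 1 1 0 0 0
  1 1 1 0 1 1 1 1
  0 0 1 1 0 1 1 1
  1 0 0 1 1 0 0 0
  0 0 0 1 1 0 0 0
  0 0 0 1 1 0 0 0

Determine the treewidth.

A width-2 tree decomposition is:
Bags: B1 = {3, 4, 6}  B2 = {2, 3, 4}  B3 = {3, 4, 5}  B4 = {1, 2, 3}  B5 = {3, 4, 7}  B6 = {0, 3, 5}
Tree: B1–B2, B1–B3, B2–B4, B2–B5, B3–B6
Every bag has size at most 3, so the width is 3 − 1 = 2 and tw(G) ≤ 2. On the other hand G contains the 3-clique {0, 3, 5}. A clique must lie in a single bag of any decomposition, so no decomposition can have width below 2. The upper and lower bounds meet at 2, so that is the treewidth.

2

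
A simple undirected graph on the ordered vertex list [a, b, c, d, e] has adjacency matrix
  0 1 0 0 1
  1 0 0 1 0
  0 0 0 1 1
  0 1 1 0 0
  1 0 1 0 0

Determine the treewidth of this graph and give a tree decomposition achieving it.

Each bag holds 3 vertices, so the decomposition has width 2, which upper-bounds the treewidth. For the lower bound, G contains the cycle c–e–a–b–d–c, so G is not a forest; only forests have treewidth ≤ 1, hence tw(G) ≥ 2. Hence tw(G) = 2 exactly.

Treewidth 2.
One such decomposition:
Bags: B1 = {a, c, e}  B2 = {a, b, c}  B3 = {b, c, d}
Tree: B1–B2, B2–B3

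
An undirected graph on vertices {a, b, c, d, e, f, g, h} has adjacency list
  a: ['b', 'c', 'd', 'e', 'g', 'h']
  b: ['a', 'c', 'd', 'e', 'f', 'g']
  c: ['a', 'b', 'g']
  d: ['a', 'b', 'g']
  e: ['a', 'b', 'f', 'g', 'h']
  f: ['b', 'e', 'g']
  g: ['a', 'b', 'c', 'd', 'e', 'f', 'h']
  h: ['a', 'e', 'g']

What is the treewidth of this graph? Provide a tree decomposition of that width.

Treewidth 3.
One such decomposition:
Bags: B1 = {b, e, f, g}  B2 = {a, b, e, g}  B3 = {a, b, d, g}  B4 = {a, b, c, g}  B5 = {a, e, g, h}
Tree: B1–B2, B2–B3, B2–B4, B2–B5

The largest bag has 4 vertices, giving width 3; this decomposition certifies tw(G) ≤ 3. Conversely, {a, e, g, h} is a clique of size 4, and the vertices of any clique must share a bag in every tree decomposition; so some bag has ≥ 4 vertices and tw(G) ≥ 3. The upper and lower bounds meet at 3, so that is the treewidth.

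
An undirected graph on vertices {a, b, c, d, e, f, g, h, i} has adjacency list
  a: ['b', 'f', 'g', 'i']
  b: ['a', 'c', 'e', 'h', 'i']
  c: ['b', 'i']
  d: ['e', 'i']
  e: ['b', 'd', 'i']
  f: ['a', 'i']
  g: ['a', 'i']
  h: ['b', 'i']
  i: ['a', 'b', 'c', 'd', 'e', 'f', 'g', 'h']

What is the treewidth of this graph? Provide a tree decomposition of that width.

Treewidth 2.
Bags: B1 = {b, e, i}  B2 = {a, b, i}  B3 = {a, f, i}  B4 = {d, e, i}  B5 = {b, h, i}  B6 = {a, g, i}  B7 = {b, c, i}
Tree: B1–B2, B2–B3, B1–B4, B1–B5, B2–B6, B1–B7

Every bag has size at most 3, so the width is 3 − 1 = 2 and tw(G) ≤ 2. Conversely, {d, e, i} is a clique of size 3, and the vertices of any clique must share a bag in every tree decomposition; so some bag has ≥ 3 vertices and tw(G) ≥ 2. Combining the bounds, tw(G) = 2.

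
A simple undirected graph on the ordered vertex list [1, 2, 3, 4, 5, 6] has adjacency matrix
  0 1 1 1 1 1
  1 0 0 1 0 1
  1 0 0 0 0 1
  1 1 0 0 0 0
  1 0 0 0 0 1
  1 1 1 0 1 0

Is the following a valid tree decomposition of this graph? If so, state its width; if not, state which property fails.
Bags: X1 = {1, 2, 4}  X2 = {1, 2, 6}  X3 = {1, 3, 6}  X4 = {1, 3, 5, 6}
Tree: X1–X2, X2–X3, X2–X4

No — bags containing vertex 3 are not connected in the tree.

A tree decomposition must satisfy three properties: every vertex lies in some bag; for every edge, both endpoints lie together in some bag; and for every vertex, the bags containing it form a connected subtree. Here bags containing vertex 3 are not connected in the tree, so the decomposition is invalid.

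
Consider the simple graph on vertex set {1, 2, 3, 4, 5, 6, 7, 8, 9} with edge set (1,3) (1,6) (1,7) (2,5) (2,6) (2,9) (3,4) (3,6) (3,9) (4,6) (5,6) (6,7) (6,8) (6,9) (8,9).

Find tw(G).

A width-2 tree decomposition is:
Bags: B1 = {3, 4, 6}  B2 = {1, 3, 6}  B3 = {3, 6, 9}  B4 = {2, 6, 9}  B5 = {1, 6, 7}  B6 = {2, 5, 6}  B7 = {6, 8, 9}
Tree: B1–B2, B2–B3, B3–B4, B2–B5, B4–B6, B3–B7
Every bag has size at most 3, so the width is 3 − 1 = 2 and tw(G) ≤ 2. For the lower bound, the 3 vertices {2, 6, 9} are pairwise adjacent, and any tree decomposition puts a clique entirely inside one bag — forcing width ≥ 2. The upper and lower bounds meet at 2, so that is the treewidth.

2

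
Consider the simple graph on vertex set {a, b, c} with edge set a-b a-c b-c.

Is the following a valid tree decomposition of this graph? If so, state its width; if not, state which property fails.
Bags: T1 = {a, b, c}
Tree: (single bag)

Vertex coverage: the bags together contain {a, b, c}, the full vertex set. Edge coverage: each edge of G has both endpoints in at least one bag. Running intersection: for every vertex, the bags containing it form a connected subtree. All three properties hold, so this is a valid tree decomposition of width max|bag| − 1 = 2, and hence tw(G) ≤ 2.

Yes; width 2.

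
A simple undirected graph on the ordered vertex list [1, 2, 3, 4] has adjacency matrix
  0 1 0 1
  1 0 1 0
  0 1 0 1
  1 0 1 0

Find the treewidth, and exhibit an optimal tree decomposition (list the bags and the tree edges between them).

Every bag has size at most 3, so the width is 3 − 1 = 2 and tw(G) ≤ 2. The edges 3–2–1–4–3 form a cycle, so G is not a tree and its treewidth is at least 2. Hence tw(G) = 2 exactly.

Treewidth 2.
One such decomposition:
Bags: B1 = {1, 2, 3}  B2 = {1, 3, 4}
Tree: B1–B2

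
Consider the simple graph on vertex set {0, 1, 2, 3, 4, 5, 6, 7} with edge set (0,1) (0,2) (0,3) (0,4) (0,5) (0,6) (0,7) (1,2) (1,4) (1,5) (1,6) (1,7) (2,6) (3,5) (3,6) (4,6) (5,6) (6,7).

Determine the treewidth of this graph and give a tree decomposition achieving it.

Treewidth 3.
One such decomposition:
Bags: B1 = {0, 1, 2, 6}  B2 = {0, 1, 6, 7}  B3 = {0, 1, 5, 6}  B4 = {0, 1, 4, 6}  B5 = {0, 3, 5, 6}
Tree: B1–B2, B2–B3, B3–B4, B3–B5

The largest bag has 4 vertices, giving width 3; this decomposition certifies tw(G) ≤ 3. For the lower bound, the 4 vertices {0, 1, 2, 6} are pairwise adjacent, and any tree decomposition puts a clique entirely inside one bag — forcing width ≥ 3. Therefore the treewidth is 3.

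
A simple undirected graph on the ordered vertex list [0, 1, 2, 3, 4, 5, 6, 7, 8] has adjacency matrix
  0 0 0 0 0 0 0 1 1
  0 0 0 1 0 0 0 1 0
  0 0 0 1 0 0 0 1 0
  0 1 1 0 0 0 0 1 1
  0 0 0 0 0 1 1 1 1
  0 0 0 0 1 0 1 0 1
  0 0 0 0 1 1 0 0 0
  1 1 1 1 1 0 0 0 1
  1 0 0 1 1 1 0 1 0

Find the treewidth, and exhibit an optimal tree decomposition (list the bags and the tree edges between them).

Each bag holds 3 vertices, so the decomposition has width 2, which upper-bounds the treewidth. Conversely, {4, 5, 8} is a clique of size 3, and the vertices of any clique must share a bag in every tree decomposition; so some bag has ≥ 3 vertices and tw(G) ≥ 2. Combining the bounds, tw(G) = 2.

Treewidth 2.
One optimal decomposition is:
Bags: B1 = {4, 7, 8}  B2 = {3, 7, 8}  B3 = {2, 3, 7}  B4 = {1, 3, 7}  B5 = {0, 7, 8}  B6 = {4, 5, 8}  B7 = {4, 5, 6}
Tree: B1–B2, B2–B3, B2–B4, B1–B5, B1–B6, B6–B7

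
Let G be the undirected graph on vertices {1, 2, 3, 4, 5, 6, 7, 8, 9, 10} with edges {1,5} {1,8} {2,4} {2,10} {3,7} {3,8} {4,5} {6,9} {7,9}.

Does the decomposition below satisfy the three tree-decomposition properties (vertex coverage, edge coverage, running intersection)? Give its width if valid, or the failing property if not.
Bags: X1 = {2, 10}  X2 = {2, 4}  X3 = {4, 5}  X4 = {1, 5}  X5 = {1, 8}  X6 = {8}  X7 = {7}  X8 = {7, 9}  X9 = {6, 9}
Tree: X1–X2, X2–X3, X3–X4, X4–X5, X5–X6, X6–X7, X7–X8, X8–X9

A tree decomposition must satisfy three properties: every vertex lies in some bag; for every edge, both endpoints lie together in some bag; and for every vertex, the bags containing it form a connected subtree. Here vertex 3 appears in no bag, so the decomposition is invalid.

No — vertex 3 appears in no bag.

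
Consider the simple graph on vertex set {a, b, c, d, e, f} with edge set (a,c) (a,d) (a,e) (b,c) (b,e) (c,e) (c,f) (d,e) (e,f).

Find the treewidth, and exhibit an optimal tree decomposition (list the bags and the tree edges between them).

Treewidth 2.
One such decomposition:
Bags: B1 = {a, c, e}  B2 = {b, c, e}  B3 = {a, d, e}  B4 = {c, e, f}
Tree: B1–B2, B1–B3, B1–B4

The largest bag has 3 vertices, giving width 2; this decomposition certifies tw(G) ≤ 2. Conversely, {a, d, e} is a clique of size 3, and the vertices of any clique must share a bag in every tree decomposition; so some bag has ≥ 3 vertices and tw(G) ≥ 2. Therefore the treewidth is 2.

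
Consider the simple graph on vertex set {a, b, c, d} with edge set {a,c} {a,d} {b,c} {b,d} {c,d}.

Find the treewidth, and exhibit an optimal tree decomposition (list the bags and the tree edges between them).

Every bag has size at most 3, so the width is 3 − 1 = 2 and tw(G) ≤ 2. Conversely, {a, c, d} is a clique of size 3, and the vertices of any clique must share a bag in every tree decomposition; so some bag has ≥ 3 vertices and tw(G) ≥ 2. Hence tw(G) = 2 exactly.

Treewidth 2.
One such decomposition:
Bags: B1 = {a, c, d}  B2 = {b, c, d}
Tree: B1–B2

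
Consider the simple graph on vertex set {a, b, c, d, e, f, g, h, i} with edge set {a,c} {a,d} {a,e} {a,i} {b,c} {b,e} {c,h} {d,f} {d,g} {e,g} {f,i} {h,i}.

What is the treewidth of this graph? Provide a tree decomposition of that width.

Treewidth 3.
One optimal decomposition is:
Bags: B1 = {c, f, h, i}  B2 = {a, c, f, i}  B3 = {a, c, d, f}  B4 = {a, b, c, d}  B5 = {a, b, d, e}  B6 = {b, d, e, g}
Tree: B1–B2, B2–B3, B3–B4, B4–B5, B5–B6

Each bag holds 4 vertices, so the decomposition has width 3, which upper-bounds the treewidth. For the lower bound: the 4 vertex sets {f,h,i}, {c}, {a}, {b,d,e,g} are disjoint, each induces a connected subgraph, and every pair is joined by at least one edge of G. Contracting each set to a single vertex therefore yields K_{4} as a minor, and since treewidth is minor-monotone, tw(G) ≥ tw(K_{4}) = 3. The upper and lower bounds meet at 3, so that is the treewidth.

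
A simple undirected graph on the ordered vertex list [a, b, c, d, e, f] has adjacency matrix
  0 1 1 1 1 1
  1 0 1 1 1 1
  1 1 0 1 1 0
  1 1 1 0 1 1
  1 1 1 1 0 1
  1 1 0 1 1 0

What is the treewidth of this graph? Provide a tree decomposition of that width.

The largest bag has 5 vertices, giving width 4; this decomposition certifies tw(G) ≤ 4. Conversely, {a, b, c, d, e} is a clique of size 5, and the vertices of any clique must share a bag in every tree decomposition; so some bag has ≥ 5 vertices and tw(G) ≥ 4. Hence tw(G) = 4 exactly.

Treewidth 4.
One such decomposition:
Bags: B1 = {a, b, d, e, f}  B2 = {a, b, c, d, e}
Tree: B1–B2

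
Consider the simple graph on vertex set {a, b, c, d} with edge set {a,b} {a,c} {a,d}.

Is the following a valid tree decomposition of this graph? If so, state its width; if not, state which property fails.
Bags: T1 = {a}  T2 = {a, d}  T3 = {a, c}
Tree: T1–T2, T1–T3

A tree decomposition must satisfy three properties: every vertex lies in some bag; for every edge, both endpoints lie together in some bag; and for every vertex, the bags containing it form a connected subtree. Here vertex b appears in no bag, so the decomposition is invalid.

No — vertex b appears in no bag.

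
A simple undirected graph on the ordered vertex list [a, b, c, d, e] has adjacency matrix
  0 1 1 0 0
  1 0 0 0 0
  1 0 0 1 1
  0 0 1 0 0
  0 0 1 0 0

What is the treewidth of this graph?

1

A width-1 tree decomposition is:
Bags: B1 = {c, d}  B2 = {a, c}  B3 = {c, e}  B4 = {a, b}
Tree: B1–B2, B1–B3, B2–B4
Each bag holds 2 vertices, so the decomposition has width 1, which upper-bounds the treewidth. Any graph with an edge has treewidth ≥ 1, and G has the edge d–c. Therefore the treewidth is 1.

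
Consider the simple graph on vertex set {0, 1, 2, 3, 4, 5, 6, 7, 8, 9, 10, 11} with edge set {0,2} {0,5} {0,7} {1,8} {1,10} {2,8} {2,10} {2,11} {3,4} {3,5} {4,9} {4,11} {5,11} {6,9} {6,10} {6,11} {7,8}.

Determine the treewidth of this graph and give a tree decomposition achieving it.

Treewidth 3.
One optimal decomposition is:
Bags: B1 = {3, 4, 6, 9}  B2 = {3, 4, 6, 11}  B3 = {3, 5, 6, 11}  B4 = {5, 6, 10, 11}  B5 = {2, 5, 10, 11}  B6 = {0, 2, 5, 10}  B7 = {0, 1, 2, 10}  B8 = {0, 1, 2, 8}  B9 = {0, 1, 7, 8}
Tree: B1–B2, B2–B3, B3–B4, B4–B5, B5–B6, B6–B7, B7–B8, B8–B9

Each bag holds 4 vertices, so the decomposition has width 3, which upper-bounds the treewidth. For the lower bound: the 4 vertex sets {3,4,9}, {6}, {11}, {0,2,5,10} are disjoint, each induces a connected subgraph, and every pair is joined by at least one edge of G. Contracting each set to a single vertex therefore yields K_{4} as a minor, and since treewidth is minor-monotone, tw(G) ≥ tw(K_{4}) = 3. Therefore the treewidth is 3.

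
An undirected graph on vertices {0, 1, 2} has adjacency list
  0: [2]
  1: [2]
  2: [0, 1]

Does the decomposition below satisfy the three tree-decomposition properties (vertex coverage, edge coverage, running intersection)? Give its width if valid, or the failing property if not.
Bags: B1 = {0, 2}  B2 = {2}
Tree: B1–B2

No — vertex 1 appears in no bag.

A tree decomposition must satisfy three properties: every vertex lies in some bag; for every edge, both endpoints lie together in some bag; and for every vertex, the bags containing it form a connected subtree. Here vertex 1 appears in no bag, so the decomposition is invalid.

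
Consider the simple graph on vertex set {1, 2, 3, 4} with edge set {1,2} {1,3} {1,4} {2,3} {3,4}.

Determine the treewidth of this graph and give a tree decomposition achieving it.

Treewidth 2.
Bags: B1 = {1, 2, 3}  B2 = {1, 3, 4}
Tree: B1–B2

The largest bag has 3 vertices, giving width 2; this decomposition certifies tw(G) ≤ 2. On the other hand G contains the 3-clique {1, 2, 3}. A clique must lie in a single bag of any decomposition, so no decomposition can have width below 2. Therefore the treewidth is 2.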